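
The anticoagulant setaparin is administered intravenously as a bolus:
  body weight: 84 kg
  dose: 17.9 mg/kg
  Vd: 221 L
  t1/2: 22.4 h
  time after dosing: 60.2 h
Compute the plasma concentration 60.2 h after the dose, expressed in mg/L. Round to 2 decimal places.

Total dose = 17.9 × 84 = 1504 mg
C₀ = Dose / Vd = 1504 / 221 = 6.805 mg/L
k = ln2 / t½ = 0.693147 / 22.4 = 0.03094 h⁻¹
C = C₀ · e^(−k·t) = 6.805 × e^(−0.03094 × 60.2)
  = 6.805 × 0.1553 = 1.057 mg/L

1.06 mg/L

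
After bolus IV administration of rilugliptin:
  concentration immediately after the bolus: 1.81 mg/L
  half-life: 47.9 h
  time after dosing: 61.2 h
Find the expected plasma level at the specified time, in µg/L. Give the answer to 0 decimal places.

747 µg/L

k = ln2 / t½ = 0.693147 / 47.9 = 0.01447 h⁻¹
C = C₀ · e^(−k·t) = 1.810 × e^(−0.01447 × 61.2)
  = 1.810 × 0.4125 = 0.7466 mg/L
Convert: 0.7466 mg/L × 1000 = 746.6 µg/L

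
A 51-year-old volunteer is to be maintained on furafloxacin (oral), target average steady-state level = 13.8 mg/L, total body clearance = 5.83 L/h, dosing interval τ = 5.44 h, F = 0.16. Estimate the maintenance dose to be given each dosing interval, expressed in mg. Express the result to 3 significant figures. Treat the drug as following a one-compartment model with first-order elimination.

2740 mg

At steady state, F × (Dose/τ) = Css × CL.
Dose = Css × CL × τ / F = 13.8 × 5.830 × 5.44 / 0.16 = 2735 mg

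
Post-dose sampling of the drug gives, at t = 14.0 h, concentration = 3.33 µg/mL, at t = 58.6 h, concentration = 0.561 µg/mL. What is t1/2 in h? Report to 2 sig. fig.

k = ln(C₁/C₂) / (t₂ − t₁) = ln(3.33/0.561) / (58.6 − 14.0)
  = 1.781 / 44.60 = 0.03993 h⁻¹
t½ = ln2 / k = 0.693147 / 0.03993 = 17.36 h

17 h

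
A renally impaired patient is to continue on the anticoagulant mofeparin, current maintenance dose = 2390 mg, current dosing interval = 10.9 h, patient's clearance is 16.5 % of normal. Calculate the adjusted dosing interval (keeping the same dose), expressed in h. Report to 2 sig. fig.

To keep the same average steady-state level, dosing rate must scale with clearance.
CL ratio = 16.5 / 100 = 0.1650
New interval (same dose) = 10.9 / 0.1650 = 66.06 h

66 h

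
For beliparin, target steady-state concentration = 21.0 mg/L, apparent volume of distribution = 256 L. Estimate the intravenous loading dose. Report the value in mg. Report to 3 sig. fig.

LD = Css × Vd = 21.0 × 256 = 5376 mg

5380 mg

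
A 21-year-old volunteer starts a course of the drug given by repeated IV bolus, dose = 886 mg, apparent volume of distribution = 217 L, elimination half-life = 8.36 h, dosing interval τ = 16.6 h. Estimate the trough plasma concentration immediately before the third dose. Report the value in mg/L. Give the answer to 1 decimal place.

C₀ per dose = Dose / Vd = 886 / 217 = 4.083 mg/L
k = ln2 / t½ = 0.693147 / 8.36 = 0.08291 h⁻¹
Fraction remaining after one interval: r = e^(−kτ) = e^(−0.08291 × 16.6) = 0.2525
Before dose 3, 2 doses have been given (aged 1τ, 2τ).
C_trough = C₀ × (r + r²) = 4.083 × (0.2525 + 0.06376) = 1.291 mg/L

1.3 mg/L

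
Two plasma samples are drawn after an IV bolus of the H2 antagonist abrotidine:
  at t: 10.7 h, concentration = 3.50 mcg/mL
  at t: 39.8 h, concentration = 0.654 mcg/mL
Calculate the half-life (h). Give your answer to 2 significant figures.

k = ln(C₁/C₂) / (t₂ − t₁) = ln(3.50/0.654) / (39.8 − 10.7)
  = 1.677 / 29.10 = 0.05763 h⁻¹
t½ = ln2 / k = 0.693147 / 0.05763 = 12.03 h

12 h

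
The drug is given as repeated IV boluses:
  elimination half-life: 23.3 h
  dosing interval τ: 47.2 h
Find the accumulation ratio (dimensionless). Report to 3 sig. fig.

1.33

k = ln2 / t½ = 0.693147 / 23.3 = 0.02975 h⁻¹
e^(−kτ) = e^(−0.02975 × 47.2) = 0.2456
Accumulation ratio R = 1 / (1 − e^(−kτ)) = 1 / (1 − 0.2456) = 1.326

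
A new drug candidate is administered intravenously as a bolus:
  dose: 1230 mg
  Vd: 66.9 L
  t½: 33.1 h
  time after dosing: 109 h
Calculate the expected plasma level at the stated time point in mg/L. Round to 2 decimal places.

C₀ = Dose / Vd = 1230 / 66.9 = 18.39 mg/L
k = ln2 / t½ = 0.693147 / 33.1 = 0.02094 h⁻¹
C = C₀ · e^(−k·t) = 18.39 × e^(−0.02094 × 109)
  = 18.39 × 0.1020 = 1.876 mg/L

1.88 mg/L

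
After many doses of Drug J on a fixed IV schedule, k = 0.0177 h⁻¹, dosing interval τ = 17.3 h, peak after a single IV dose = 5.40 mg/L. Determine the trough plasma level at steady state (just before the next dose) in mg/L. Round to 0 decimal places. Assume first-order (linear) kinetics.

e^(−kτ) = e^(−0.01770 × 17.3) = 0.7362
Accumulation ratio R = 1 / (1 − e^(−kτ)) = 1 / (1 − 0.7362) = 3.791
Steady-state trough = C₀ × R × e^(−kτ) = 5.40 × 3.791 × 0.7362 = 15.07 mg/L

15 mg/L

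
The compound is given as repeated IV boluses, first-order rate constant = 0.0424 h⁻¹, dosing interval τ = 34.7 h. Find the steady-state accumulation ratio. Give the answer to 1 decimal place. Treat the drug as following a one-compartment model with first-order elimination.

e^(−kτ) = e^(−0.04240 × 34.7) = 0.2296
Accumulation ratio R = 1 / (1 − e^(−kτ)) = 1 / (1 − 0.2296) = 1.298

1.3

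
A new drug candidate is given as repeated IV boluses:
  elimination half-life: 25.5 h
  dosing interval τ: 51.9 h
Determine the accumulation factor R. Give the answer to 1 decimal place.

k = ln2 / t½ = 0.693147 / 25.5 = 0.02718 h⁻¹
e^(−kτ) = e^(−0.02718 × 51.9) = 0.2440
Accumulation ratio R = 1 / (1 − e^(−kτ)) = 1 / (1 − 0.2440) = 1.323

1.3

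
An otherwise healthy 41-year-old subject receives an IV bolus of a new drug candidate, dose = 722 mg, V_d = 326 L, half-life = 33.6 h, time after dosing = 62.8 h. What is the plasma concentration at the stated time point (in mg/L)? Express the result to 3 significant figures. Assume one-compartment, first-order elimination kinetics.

0.606 mg/L

C₀ = Dose / Vd = 722.0 / 326 = 2.215 mg/L
k = ln2 / t½ = 0.693147 / 33.6 = 0.02063 h⁻¹
C = C₀ · e^(−k·t) = 2.215 × e^(−0.02063 × 62.8)
  = 2.215 × 0.2737 = 0.6062 mg/L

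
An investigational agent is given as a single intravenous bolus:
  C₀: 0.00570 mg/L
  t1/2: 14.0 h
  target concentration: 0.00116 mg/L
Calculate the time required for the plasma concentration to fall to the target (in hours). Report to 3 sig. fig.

32.2 h

k = ln2 / t½ = 0.693147 / 14.0 = 0.04951 h⁻¹
t = ln(C₀ / C) / k = ln(0.005700 / 0.00116) / 0.04951
  = ln(4.914) / 0.04951 = 1.592 / 0.04951 = 32.16 h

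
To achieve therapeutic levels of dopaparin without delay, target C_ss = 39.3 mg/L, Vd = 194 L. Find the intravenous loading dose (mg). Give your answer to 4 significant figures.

7624 mg

LD = Css × Vd = 39.3 × 194 = 7624 mg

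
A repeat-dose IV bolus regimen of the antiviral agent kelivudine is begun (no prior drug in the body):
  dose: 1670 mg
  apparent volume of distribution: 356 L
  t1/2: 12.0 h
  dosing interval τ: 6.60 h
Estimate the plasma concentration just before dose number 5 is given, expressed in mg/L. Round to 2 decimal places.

C₀ per dose = Dose / Vd = 1670 / 356 = 4.691 mg/L
k = ln2 / t½ = 0.693147 / 12.0 = 0.05776 h⁻¹
Fraction remaining after one interval: r = e^(−kτ) = e^(−0.05776 × 6.60) = 0.6830
Before dose 5, 4 doses have been given (aged 1τ, 2τ, 3τ, 4τ).
C_trough = C₀ × (r + r² + … + r^4) = C₀ × r(1−r^4)/(1−r)
        = 4.691 × 0.6830 × (1 − 0.2176) / (1 − 0.6830) = 7.908 mg/L

7.91 mg/L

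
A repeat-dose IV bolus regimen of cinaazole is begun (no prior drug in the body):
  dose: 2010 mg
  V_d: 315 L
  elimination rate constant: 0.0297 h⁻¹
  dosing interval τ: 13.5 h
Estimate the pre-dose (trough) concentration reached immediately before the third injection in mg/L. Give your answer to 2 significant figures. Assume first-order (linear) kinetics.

C₀ per dose = Dose / Vd = 2010 / 315 = 6.381 mg/L
Fraction remaining after one interval: r = e^(−kτ) = e^(−0.02970 × 13.5) = 0.6697
Before dose 3, 2 doses have been given (aged 1τ, 2τ).
C_trough = C₀ × (r + r²) = 6.381 × (0.6697 + 0.4485) = 7.135 mg/L

7.1 mg/L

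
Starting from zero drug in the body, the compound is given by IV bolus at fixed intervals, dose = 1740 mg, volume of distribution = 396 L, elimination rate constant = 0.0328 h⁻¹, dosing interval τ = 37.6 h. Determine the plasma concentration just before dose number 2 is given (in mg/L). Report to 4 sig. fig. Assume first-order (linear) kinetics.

C₀ per dose = Dose / Vd = 1740 / 396 = 4.394 mg/L
Fraction remaining after one interval: r = e^(−kτ) = e^(−0.03280 × 37.6) = 0.2913
Before dose 2, 1 dose has been given (aged 1τ).
C_trough = C₀ × r = 4.394 × 0.2913 = 1.280 mg/L

1.280 mg/L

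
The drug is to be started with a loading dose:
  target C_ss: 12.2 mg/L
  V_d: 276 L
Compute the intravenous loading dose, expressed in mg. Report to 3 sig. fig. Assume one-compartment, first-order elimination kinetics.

LD = Css × Vd = 12.2 × 276 = 3367 mg

3370 mg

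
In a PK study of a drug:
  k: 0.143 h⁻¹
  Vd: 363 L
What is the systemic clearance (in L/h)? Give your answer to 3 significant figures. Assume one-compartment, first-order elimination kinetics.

51.9 L/h

CL = k × Vd = 0.143 × 363 = 51.91 L/h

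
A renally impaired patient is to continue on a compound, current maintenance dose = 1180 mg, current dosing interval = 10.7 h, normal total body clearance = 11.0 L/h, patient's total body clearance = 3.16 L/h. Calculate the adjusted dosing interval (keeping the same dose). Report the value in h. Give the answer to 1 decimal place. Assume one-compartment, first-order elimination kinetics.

To keep the same average steady-state level, dosing rate must scale with clearance.
CL ratio = 3.16 / 11.0 = 0.2873
New interval (same dose) = 10.7 / 0.2873 = 37.24 h

37.2 h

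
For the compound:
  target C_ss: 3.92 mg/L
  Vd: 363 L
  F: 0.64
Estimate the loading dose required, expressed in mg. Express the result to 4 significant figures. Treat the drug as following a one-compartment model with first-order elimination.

2223 mg

LD = Css × Vd / F = 3.92 × 363 / 0.64 = 2223 mg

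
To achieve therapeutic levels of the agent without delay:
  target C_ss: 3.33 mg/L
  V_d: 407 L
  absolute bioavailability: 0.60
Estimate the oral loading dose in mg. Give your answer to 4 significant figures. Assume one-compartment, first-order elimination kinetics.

2259 mg

LD = Css × Vd / F = 3.33 × 407 / 0.60 = 2259 mg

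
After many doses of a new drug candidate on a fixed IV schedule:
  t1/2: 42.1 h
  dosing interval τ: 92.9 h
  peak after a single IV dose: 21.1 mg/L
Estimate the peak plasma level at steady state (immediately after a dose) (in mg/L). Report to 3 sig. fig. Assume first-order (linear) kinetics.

26.9 mg/L

k = ln2 / t½ = 0.693147 / 42.1 = 0.01646 h⁻¹
e^(−kτ) = e^(−0.01646 × 92.9) = 0.2167
Accumulation ratio R = 1 / (1 − e^(−kτ)) = 1 / (1 − 0.2167) = 1.277
Steady-state peak = C₀ × R = 21.1 × 1.277 = 26.94 mg/L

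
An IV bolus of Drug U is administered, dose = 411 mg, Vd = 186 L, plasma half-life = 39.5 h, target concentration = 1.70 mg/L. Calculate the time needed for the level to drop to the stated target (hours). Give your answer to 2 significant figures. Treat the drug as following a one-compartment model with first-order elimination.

15 h

C₀ = Dose / Vd = 411.0 / 186 = 2.210 mg/L
k = ln2 / t½ = 0.693147 / 39.5 = 0.01755 h⁻¹
t = ln(C₀ / C) / k = ln(2.210 / 1.70) / 0.01755
  = ln(1.300) / 0.01755 = 0.2624 / 0.01755 = 14.95 h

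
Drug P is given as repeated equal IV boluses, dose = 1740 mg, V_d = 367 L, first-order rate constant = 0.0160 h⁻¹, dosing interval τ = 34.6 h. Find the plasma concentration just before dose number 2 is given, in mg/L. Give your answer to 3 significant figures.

2.73 mg/L

C₀ per dose = Dose / Vd = 1740 / 367 = 4.741 mg/L
Fraction remaining after one interval: r = e^(−kτ) = e^(−0.01600 × 34.6) = 0.5749
Before dose 2, 1 dose has been given (aged 1τ).
C_trough = C₀ × r = 4.741 × 0.5749 = 2.726 mg/L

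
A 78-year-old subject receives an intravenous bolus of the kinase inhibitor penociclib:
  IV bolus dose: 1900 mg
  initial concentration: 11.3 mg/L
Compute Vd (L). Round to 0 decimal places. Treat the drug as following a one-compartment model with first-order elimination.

Vd = Dose / C₀ = 1900 / 11.3 = 168.1 L

168 L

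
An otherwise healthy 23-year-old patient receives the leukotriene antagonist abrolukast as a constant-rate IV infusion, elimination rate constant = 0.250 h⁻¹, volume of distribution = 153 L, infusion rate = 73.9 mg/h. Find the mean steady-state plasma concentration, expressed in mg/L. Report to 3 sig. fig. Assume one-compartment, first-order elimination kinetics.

1.93 mg/L

CL = k × Vd = 0.2500 × 153 = 38.25 L/h
At steady state Css = R₀ / CL = 73.9 / 38.25 = 1.932 mg/L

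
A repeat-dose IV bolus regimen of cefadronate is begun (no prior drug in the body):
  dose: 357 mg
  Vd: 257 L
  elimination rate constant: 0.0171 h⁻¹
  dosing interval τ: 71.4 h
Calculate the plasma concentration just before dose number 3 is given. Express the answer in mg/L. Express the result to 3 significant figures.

C₀ per dose = Dose / Vd = 357 / 257 = 1.389 mg/L
Fraction remaining after one interval: r = e^(−kτ) = e^(−0.01710 × 71.4) = 0.2950
Before dose 3, 2 doses have been given (aged 1τ, 2τ).
C_trough = C₀ × (r + r²) = 1.389 × (0.2950 + 0.08703) = 0.5306 mg/L

0.531 mg/L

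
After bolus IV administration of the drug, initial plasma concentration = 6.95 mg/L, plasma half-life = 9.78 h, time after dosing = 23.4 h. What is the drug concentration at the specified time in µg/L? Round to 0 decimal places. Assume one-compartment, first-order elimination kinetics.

1324 µg/L

k = ln2 / t½ = 0.693147 / 9.78 = 0.07087 h⁻¹
C = C₀ · e^(−k·t) = 6.950 × e^(−0.07087 × 23.4)
  = 6.950 × 0.1905 = 1.324 mg/L
Convert: 1.324 mg/L × 1000 = 1324 µg/L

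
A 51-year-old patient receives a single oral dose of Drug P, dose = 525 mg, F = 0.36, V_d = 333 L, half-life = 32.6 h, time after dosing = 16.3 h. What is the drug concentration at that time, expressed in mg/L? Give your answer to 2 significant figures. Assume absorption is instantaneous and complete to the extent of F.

Amount reaching circulation = F × Dose = 0.36 × 525.0 = 189.0 mg
C₀ = F·Dose / Vd = 189.0 / 333 = 0.5676 mg/L
k = ln2 / t½ = 0.693147 / 32.6 = 0.02126 h⁻¹
C = C₀ · e^(−k·t) = 0.5676 × e^(−0.02126 × 16.3)
  = 0.5676 × 0.7071 = 0.4013 mg/L

0.40 mg/L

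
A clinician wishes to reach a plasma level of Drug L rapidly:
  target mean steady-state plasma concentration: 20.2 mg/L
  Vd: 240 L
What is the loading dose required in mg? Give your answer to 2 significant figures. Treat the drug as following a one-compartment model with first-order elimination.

4800 mg

LD = Css × Vd = 20.2 × 240 = 4848 mg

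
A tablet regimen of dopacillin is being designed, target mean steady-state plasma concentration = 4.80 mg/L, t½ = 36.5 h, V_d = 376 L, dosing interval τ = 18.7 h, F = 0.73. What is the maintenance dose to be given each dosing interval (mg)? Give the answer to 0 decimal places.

k = ln2 / t½ = 0.693147 / 36.5 = 0.01899 h⁻¹
CL = k × Vd = 0.01899 × 376 = 7.140 L/h
At steady state, F × (Dose/τ) = Css × CL.
Dose = Css × CL × τ / F = 4.80 × 7.140 × 18.7 / 0.73 = 877.9 mg

878 mg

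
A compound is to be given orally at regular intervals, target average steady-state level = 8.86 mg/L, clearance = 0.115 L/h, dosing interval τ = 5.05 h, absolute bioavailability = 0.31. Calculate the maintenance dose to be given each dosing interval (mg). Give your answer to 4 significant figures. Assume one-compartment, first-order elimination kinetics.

At steady state, F × (Dose/τ) = Css × CL.
Dose = Css × CL × τ / F = 8.86 × 0.1150 × 5.05 / 0.31 = 16.60 mg

16.60 mg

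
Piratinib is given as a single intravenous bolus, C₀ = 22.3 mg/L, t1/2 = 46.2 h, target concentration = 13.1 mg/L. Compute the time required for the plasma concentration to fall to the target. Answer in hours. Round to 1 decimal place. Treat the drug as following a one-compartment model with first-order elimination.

35.5 h

k = ln2 / t½ = 0.693147 / 46.2 = 0.01500 h⁻¹
t = ln(C₀ / C) / k = ln(22.30 / 13.1) / 0.01500
  = ln(1.702) / 0.01500 = 0.5318 / 0.01500 = 35.45 h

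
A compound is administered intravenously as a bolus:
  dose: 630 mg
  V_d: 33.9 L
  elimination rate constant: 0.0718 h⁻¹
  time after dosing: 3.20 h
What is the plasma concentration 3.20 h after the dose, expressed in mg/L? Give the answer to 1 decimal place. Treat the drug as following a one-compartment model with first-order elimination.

C₀ = Dose / Vd = 630.0 / 33.9 = 18.58 mg/L
C = C₀ · e^(−k·t) = 18.58 × e^(−0.07180 × 3.20)
  = 18.58 × 0.7947 = 14.77 mg/L

14.8 mg/L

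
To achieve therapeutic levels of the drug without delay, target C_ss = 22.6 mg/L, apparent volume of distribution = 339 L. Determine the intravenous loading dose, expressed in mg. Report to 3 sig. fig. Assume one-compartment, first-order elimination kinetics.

7660 mg

LD = Css × Vd = 22.6 × 339 = 7661 mg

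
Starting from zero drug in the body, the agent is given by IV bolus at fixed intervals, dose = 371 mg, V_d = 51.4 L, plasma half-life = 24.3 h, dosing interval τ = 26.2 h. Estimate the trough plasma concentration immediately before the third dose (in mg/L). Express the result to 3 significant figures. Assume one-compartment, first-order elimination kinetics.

C₀ per dose = Dose / Vd = 371 / 51.4 = 7.218 mg/L
k = ln2 / t½ = 0.693147 / 24.3 = 0.02852 h⁻¹
Fraction remaining after one interval: r = e^(−kτ) = e^(−0.02852 × 26.2) = 0.4737
Before dose 3, 2 doses have been given (aged 1τ, 2τ).
C_trough = C₀ × (r + r²) = 7.218 × (0.4737 + 0.2244) = 5.039 mg/L

5.04 mg/L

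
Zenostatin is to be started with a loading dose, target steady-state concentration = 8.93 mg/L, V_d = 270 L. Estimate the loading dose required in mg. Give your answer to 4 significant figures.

2411 mg

LD = Css × Vd = 8.93 × 270 = 2411 mg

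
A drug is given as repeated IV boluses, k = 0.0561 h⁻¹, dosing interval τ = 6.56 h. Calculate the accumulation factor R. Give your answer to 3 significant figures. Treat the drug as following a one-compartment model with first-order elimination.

3.25

e^(−kτ) = e^(−0.05610 × 6.56) = 0.6921
Accumulation ratio R = 1 / (1 − e^(−kτ)) = 1 / (1 − 0.6921) = 3.248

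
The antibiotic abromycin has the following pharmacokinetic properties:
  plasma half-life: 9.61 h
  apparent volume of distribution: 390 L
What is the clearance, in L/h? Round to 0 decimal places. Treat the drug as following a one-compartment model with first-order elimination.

k = ln2 / t½ = 0.693147 / 9.61 = 0.07213 h⁻¹
CL = k × Vd = 0.07213 × 390 = 28.13 L/h

28 L/h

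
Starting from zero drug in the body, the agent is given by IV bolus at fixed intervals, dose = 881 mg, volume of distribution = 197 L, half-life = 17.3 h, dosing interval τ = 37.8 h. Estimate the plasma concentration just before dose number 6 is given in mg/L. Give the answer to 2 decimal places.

1.26 mg/L

C₀ per dose = Dose / Vd = 881 / 197 = 4.472 mg/L
k = ln2 / t½ = 0.693147 / 17.3 = 0.04007 h⁻¹
Fraction remaining after one interval: r = e^(−kτ) = e^(−0.04007 × 37.8) = 0.2199
Before dose 6, 5 doses have been given (aged 1τ, 2τ, 3τ, 4τ, 5τ).
C_trough = C₀ × (r + r² + … + r^5) = C₀ × r(1−r^5)/(1−r)
        = 4.472 × 0.2199 × (1 − 0.0005142) / (1 − 0.2199) = 1.260 mg/L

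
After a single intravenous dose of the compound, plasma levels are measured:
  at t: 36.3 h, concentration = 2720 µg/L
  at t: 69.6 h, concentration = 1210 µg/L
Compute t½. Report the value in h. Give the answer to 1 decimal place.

28.5 h

k = ln(C₁/C₂) / (t₂ − t₁) = ln(2720/1210) / (69.6 − 36.3)
  = 0.8100 / 33.30 = 0.02432 h⁻¹
t½ = ln2 / k = 0.693147 / 0.02432 = 28.50 h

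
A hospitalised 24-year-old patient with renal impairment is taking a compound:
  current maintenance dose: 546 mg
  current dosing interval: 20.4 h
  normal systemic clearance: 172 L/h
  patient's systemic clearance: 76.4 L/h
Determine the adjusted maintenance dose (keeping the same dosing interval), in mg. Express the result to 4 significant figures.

To keep the same average steady-state level, dosing rate must scale with clearance.
CL ratio = 76.4 / 172 = 0.4442
New dose (same interval) = 546 × 0.4442 = 242.5 mg

242.5 mg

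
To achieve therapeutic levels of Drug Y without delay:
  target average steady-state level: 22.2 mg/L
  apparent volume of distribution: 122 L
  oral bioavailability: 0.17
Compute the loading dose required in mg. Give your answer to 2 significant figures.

16000 mg

LD = Css × Vd / F = 22.2 × 122 / 0.17 = 15930 mg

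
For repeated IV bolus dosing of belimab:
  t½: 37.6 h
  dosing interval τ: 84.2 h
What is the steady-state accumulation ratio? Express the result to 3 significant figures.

1.27

k = ln2 / t½ = 0.693147 / 37.6 = 0.01843 h⁻¹
e^(−kτ) = e^(−0.01843 × 84.2) = 0.2119
Accumulation ratio R = 1 / (1 − e^(−kτ)) = 1 / (1 − 0.2119) = 1.269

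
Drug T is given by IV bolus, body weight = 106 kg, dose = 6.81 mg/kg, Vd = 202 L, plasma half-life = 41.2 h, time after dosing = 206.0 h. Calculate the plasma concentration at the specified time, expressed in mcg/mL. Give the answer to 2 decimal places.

Total dose = 6.81 × 106 = 721.9 mg
C₀ = Dose / Vd = 721.9 / 202 = 3.574 mg/L
k = ln2 / t½ = 0.693147 / 41.2 = 0.01682 h⁻¹
t / t½ = 206.0 / 41.2 = 5 half-lives
C = C₀ × (1/2)^5 = 3.574 × 0.03125 = 0.1117 mg/L
(0.1117 mg/L = 0.1117 mcg/mL)

0.11 mcg/mL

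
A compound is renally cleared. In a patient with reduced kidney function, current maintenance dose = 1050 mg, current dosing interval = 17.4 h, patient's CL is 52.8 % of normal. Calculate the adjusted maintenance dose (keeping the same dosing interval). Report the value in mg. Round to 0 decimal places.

554 mg

To keep the same average steady-state level, dosing rate must scale with clearance.
CL ratio = 52.8 / 100 = 0.5280
New dose (same interval) = 1050 × 0.5280 = 554.4 mg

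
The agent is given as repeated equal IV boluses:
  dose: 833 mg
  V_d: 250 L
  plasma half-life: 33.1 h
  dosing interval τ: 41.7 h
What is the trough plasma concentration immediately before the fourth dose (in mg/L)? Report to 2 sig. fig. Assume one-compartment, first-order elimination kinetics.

C₀ per dose = Dose / Vd = 833 / 250 = 3.332 mg/L
k = ln2 / t½ = 0.693147 / 33.1 = 0.02094 h⁻¹
Fraction remaining after one interval: r = e^(−kτ) = e^(−0.02094 × 41.7) = 0.4176
Before dose 4, 3 doses have been given (aged 1τ, 2τ, 3τ).
C_trough = C₀ × (r + r² + … + r^3) = C₀ × r(1−r^3)/(1−r)
        = 3.332 × 0.4176 × (1 − 0.07283) / (1 − 0.4176) = 2.215 mg/L

2.2 mg/L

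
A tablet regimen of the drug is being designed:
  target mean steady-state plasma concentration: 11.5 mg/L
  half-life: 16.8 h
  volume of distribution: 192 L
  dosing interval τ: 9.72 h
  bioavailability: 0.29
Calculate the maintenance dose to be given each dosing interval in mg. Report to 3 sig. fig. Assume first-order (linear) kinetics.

k = ln2 / t½ = 0.693147 / 16.8 = 0.04126 h⁻¹
CL = k × Vd = 0.04126 × 192 = 7.922 L/h
At steady state, F × (Dose/τ) = Css × CL.
Dose = Css × CL × τ / F = 11.5 × 7.922 × 9.72 / 0.29 = 3054 mg

3050 mg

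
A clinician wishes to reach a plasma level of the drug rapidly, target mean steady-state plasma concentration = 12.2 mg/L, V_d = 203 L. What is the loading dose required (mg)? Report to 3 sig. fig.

LD = Css × Vd = 12.2 × 203 = 2477 mg

2480 mg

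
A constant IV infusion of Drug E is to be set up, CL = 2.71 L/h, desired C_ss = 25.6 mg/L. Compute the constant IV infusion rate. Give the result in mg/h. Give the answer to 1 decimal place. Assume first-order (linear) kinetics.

At steady state, infusion rate R₀ = Css × CL = 25.6 × 2.710 = 69.38 mg/h

69.4 mg/h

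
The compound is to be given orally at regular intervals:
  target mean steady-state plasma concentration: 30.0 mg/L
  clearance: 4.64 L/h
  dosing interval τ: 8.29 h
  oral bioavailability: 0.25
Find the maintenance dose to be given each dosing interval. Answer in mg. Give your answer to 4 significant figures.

At steady state, F × (Dose/τ) = Css × CL.
Dose = Css × CL × τ / F = 30.0 × 4.640 × 8.29 / 0.25 = 4616 mg

4616 mg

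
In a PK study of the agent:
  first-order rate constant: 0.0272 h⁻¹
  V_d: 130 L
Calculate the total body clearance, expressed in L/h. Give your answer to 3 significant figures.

3.54 L/h

CL = k × Vd = 0.0272 × 130 = 3.536 L/h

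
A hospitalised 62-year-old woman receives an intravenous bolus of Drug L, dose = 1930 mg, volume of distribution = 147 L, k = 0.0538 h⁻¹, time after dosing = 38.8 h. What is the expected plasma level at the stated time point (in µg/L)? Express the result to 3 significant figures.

1630 µg/L

C₀ = Dose / Vd = 1930 / 147 = 13.13 mg/L
C = C₀ · e^(−k·t) = 13.13 × e^(−0.05380 × 38.8)
  = 13.13 × 0.1240 = 1.628 mg/L
Convert: 1.628 mg/L × 1000 = 1628 µg/L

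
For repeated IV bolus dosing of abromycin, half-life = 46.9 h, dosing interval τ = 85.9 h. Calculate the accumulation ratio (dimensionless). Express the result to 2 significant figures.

k = ln2 / t½ = 0.693147 / 46.9 = 0.01478 h⁻¹
e^(−kτ) = e^(−0.01478 × 85.9) = 0.2809
Accumulation ratio R = 1 / (1 − e^(−kτ)) = 1 / (1 − 0.2809) = 1.391

1.4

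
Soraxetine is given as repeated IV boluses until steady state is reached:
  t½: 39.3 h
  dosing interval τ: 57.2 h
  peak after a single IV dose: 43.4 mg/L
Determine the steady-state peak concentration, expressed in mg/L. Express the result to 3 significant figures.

68.3 mg/L

k = ln2 / t½ = 0.693147 / 39.3 = 0.01764 h⁻¹
e^(−kτ) = e^(−0.01764 × 57.2) = 0.3646
Accumulation ratio R = 1 / (1 − e^(−kτ)) = 1 / (1 − 0.3646) = 1.574
Steady-state peak = C₀ × R = 43.4 × 1.574 = 68.31 mg/L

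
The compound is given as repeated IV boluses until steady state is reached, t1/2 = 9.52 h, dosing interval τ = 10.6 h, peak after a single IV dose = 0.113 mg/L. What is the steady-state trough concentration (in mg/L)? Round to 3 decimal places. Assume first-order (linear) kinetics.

k = ln2 / t½ = 0.693147 / 9.52 = 0.07281 h⁻¹
e^(−kτ) = e^(−0.07281 × 10.6) = 0.4622
Accumulation ratio R = 1 / (1 − e^(−kτ)) = 1 / (1 − 0.4622) = 1.859
Steady-state trough = C₀ × R × e^(−kτ) = 0.113 × 1.859 × 0.4622 = 0.09709 mg/L

0.097 mg/L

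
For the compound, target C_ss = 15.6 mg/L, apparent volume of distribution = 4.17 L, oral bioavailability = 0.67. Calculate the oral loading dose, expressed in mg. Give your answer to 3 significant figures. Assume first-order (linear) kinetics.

LD = Css × Vd / F = 15.6 × 4.17 / 0.67 = 97.09 mg

97.1 mg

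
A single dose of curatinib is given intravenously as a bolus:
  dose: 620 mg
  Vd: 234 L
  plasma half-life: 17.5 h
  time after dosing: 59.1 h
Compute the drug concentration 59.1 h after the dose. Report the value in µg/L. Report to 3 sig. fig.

255 µg/L

C₀ = Dose / Vd = 620.0 / 234 = 2.650 mg/L
k = ln2 / t½ = 0.693147 / 17.5 = 0.03961 h⁻¹
C = C₀ · e^(−k·t) = 2.650 × e^(−0.03961 × 59.1)
  = 2.650 × 0.09624 = 0.2550 mg/L
Convert: 0.2550 mg/L × 1000 = 255.0 µg/L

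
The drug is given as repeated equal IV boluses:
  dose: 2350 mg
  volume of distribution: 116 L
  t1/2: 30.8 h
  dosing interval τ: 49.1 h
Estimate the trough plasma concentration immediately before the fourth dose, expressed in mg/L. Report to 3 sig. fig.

9.67 mg/L

C₀ per dose = Dose / Vd = 2350 / 116 = 20.26 mg/L
k = ln2 / t½ = 0.693147 / 30.8 = 0.02250 h⁻¹
Fraction remaining after one interval: r = e^(−kτ) = e^(−0.02250 × 49.1) = 0.3313
Before dose 4, 3 doses have been given (aged 1τ, 2τ, 3τ).
C_trough = C₀ × (r + r² + … + r^3) = C₀ × r(1−r^3)/(1−r)
        = 20.26 × 0.3313 × (1 − 0.03636) / (1 − 0.3313) = 9.673 mg/L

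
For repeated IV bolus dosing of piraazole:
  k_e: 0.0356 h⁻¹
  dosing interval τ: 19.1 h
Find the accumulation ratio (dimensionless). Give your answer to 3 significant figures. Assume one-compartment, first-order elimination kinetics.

e^(−kτ) = e^(−0.03560 × 19.1) = 0.5066
Accumulation ratio R = 1 / (1 − e^(−kτ)) = 1 / (1 − 0.5066) = 2.027

2.03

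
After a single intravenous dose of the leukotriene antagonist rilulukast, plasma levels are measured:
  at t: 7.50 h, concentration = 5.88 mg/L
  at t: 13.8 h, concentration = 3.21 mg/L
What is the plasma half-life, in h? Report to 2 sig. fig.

7.2 h

k = ln(C₁/C₂) / (t₂ − t₁) = ln(5.88/3.21) / (13.8 − 7.50)
  = 0.6053 / 6.300 = 0.09608 h⁻¹
t½ = ln2 / k = 0.693147 / 0.09608 = 7.214 h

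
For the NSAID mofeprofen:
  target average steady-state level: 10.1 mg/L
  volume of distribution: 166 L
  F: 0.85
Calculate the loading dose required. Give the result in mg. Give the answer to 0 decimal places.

1972 mg

LD = Css × Vd / F = 10.1 × 166 / 0.85 = 1972 mg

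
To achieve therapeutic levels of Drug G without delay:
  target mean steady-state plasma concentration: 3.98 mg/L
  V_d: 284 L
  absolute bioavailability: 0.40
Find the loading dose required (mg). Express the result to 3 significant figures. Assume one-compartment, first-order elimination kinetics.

LD = Css × Vd / F = 3.98 × 284 / 0.40 = 2826 mg

2830 mg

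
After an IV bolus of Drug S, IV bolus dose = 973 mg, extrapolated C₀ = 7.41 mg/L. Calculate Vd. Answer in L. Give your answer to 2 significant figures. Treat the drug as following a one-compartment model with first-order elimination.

130 L

Vd = Dose / C₀ = 973.0 / 7.41 = 131.3 L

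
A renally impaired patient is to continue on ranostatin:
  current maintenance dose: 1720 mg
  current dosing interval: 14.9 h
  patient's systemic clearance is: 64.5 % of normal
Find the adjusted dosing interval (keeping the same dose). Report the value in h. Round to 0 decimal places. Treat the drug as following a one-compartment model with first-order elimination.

23 h

To keep the same average steady-state level, dosing rate must scale with clearance.
CL ratio = 64.5 / 100 = 0.6450
New interval (same dose) = 14.9 / 0.6450 = 23.10 h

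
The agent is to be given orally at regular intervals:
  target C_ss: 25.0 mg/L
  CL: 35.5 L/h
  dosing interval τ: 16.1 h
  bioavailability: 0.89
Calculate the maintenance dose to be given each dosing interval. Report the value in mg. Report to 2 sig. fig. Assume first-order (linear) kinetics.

At steady state, F × (Dose/τ) = Css × CL.
Dose = Css × CL × τ / F = 25.0 × 35.50 × 16.1 / 0.89 = 16050 mg

16000 mg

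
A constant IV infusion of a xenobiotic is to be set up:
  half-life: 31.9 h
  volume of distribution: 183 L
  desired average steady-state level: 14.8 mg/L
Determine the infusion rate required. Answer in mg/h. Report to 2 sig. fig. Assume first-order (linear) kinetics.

k = ln2 / t½ = 0.693147 / 31.9 = 0.02173 h⁻¹
CL = k × Vd = 0.02173 × 183 = 3.977 L/h
At steady state, infusion rate R₀ = Css × CL = 14.8 × 3.977 = 58.86 mg/h

59 mg/h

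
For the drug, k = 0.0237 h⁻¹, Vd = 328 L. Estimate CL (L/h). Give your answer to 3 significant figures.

CL = k × Vd = 0.0237 × 328 = 7.774 L/h

7.77 L/h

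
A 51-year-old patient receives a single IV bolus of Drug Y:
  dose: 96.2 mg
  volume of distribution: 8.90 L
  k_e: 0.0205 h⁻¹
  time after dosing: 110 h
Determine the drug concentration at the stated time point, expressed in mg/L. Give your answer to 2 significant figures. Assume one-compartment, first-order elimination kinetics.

C₀ = Dose / Vd = 96.20 / 8.90 = 10.81 mg/L
C = C₀ · e^(−k·t) = 10.81 × e^(−0.02050 × 110)
  = 10.81 × 0.1049 = 1.134 mg/L

1.1 mg/L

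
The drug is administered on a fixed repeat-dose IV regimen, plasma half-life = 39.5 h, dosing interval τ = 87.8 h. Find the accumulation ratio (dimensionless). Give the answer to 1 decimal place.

1.3

k = ln2 / t½ = 0.693147 / 39.5 = 0.01755 h⁻¹
e^(−kτ) = e^(−0.01755 × 87.8) = 0.2142
Accumulation ratio R = 1 / (1 − e^(−kτ)) = 1 / (1 − 0.2142) = 1.273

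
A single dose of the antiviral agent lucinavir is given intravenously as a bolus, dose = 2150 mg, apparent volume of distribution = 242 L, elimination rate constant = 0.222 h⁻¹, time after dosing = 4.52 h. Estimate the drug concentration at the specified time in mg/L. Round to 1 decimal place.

C₀ = Dose / Vd = 2150 / 242 = 8.884 mg/L
C = C₀ · e^(−k·t) = 8.884 × e^(−0.2220 × 4.52)
  = 8.884 × 0.3666 = 3.257 mg/L

3.3 mg/L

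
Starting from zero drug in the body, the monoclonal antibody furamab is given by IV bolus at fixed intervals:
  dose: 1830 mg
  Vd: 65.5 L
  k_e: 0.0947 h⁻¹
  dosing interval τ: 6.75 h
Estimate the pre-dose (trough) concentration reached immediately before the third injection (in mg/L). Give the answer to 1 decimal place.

22.5 mg/L

C₀ per dose = Dose / Vd = 1830 / 65.5 = 27.94 mg/L
Fraction remaining after one interval: r = e^(−kτ) = e^(−0.09470 × 6.75) = 0.5277
Before dose 3, 2 doses have been given (aged 1τ, 2τ).
C_trough = C₀ × (r + r²) = 27.94 × (0.5277 + 0.2785) = 22.53 mg/L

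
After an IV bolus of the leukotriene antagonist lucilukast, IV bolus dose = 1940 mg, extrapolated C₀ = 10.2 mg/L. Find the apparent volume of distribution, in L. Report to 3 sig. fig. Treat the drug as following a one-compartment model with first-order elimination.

Vd = Dose / C₀ = 1940 / 10.2 = 190.2 L

190 L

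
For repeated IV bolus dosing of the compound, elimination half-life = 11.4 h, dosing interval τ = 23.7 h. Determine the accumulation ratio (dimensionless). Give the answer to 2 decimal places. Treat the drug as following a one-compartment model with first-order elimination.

1.31

k = ln2 / t½ = 0.693147 / 11.4 = 0.06080 h⁻¹
e^(−kτ) = e^(−0.06080 × 23.7) = 0.2367
Accumulation ratio R = 1 / (1 − e^(−kτ)) = 1 / (1 − 0.2367) = 1.310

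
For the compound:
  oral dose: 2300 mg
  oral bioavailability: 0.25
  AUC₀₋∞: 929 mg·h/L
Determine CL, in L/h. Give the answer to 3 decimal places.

CL = F·Dose / AUC = 0.25 × 2300 / 929 = 0.6189 L/h

0.619 L/h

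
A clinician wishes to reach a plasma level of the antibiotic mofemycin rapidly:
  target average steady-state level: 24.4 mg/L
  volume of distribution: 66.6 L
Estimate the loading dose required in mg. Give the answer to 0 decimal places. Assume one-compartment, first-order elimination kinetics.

LD = Css × Vd = 24.4 × 66.6 = 1625 mg

1625 mg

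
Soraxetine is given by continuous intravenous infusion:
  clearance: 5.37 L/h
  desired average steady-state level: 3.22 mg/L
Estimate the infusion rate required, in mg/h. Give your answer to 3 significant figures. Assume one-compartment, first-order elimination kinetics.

17.3 mg/h

At steady state, infusion rate R₀ = Css × CL = 3.22 × 5.370 = 17.29 mg/h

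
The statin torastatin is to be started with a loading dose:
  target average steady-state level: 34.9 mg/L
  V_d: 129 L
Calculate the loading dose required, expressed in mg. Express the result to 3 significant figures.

4500 mg

LD = Css × Vd = 34.9 × 129 = 4502 mg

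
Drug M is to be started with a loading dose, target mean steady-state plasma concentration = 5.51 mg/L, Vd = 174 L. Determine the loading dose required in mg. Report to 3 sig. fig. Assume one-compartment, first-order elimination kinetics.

959 mg

LD = Css × Vd = 5.51 × 174 = 958.7 mg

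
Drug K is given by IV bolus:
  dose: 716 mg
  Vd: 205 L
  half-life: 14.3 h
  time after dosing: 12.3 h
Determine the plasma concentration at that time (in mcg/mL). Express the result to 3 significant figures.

1.92 mcg/mL

C₀ = Dose / Vd = 716.0 / 205 = 3.493 mg/L
k = ln2 / t½ = 0.693147 / 14.3 = 0.04847 h⁻¹
C = C₀ · e^(−k·t) = 3.493 × e^(−0.04847 × 12.3)
  = 3.493 × 0.5509 = 1.924 mg/L
(1.924 mg/L = 1.924 mcg/mL)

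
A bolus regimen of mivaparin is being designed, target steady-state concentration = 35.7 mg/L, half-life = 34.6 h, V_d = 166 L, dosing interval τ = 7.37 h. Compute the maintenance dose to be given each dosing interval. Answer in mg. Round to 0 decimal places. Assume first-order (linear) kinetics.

k = ln2 / t½ = 0.693147 / 34.6 = 0.02003 h⁻¹
CL = k × Vd = 0.02003 × 166 = 3.325 L/h
At steady state, Dose/τ = Css × CL.
Dose = Css × CL × τ = 35.7 × 3.325 × 7.37 = 874.8 mg

875 mg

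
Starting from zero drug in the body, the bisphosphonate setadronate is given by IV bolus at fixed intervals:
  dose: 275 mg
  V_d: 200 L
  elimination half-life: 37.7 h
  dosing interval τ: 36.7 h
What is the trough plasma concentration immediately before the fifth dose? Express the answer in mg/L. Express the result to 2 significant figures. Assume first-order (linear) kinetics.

1.3 mg/L

C₀ per dose = Dose / Vd = 275 / 200 = 1.375 mg/L
k = ln2 / t½ = 0.693147 / 37.7 = 0.01839 h⁻¹
Fraction remaining after one interval: r = e^(−kτ) = e^(−0.01839 × 36.7) = 0.5092
Before dose 5, 4 doses have been given (aged 1τ, 2τ, 3τ, 4τ).
C_trough = C₀ × (r + r² + … + r^4) = C₀ × r(1−r^4)/(1−r)
        = 1.375 × 0.5092 × (1 − 0.06723) / (1 − 0.5092) = 1.331 mg/L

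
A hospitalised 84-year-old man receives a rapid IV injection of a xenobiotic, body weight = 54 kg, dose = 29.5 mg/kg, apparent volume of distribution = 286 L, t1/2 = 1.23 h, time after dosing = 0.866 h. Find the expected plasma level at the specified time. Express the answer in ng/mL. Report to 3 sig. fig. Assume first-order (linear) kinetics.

3420 ng/mL

Total dose = 29.5 × 54 = 1593 mg
C₀ = Dose / Vd = 1593 / 286 = 5.570 mg/L
k = ln2 / t½ = 0.693147 / 1.23 = 0.5635 h⁻¹
C = C₀ · e^(−k·t) = 5.570 × e^(−0.5635 × 0.866)
  = 5.570 × 0.6139 = 3.419 mg/L
Convert: 3.419 mg/L × 1000 = 3419 ng/mL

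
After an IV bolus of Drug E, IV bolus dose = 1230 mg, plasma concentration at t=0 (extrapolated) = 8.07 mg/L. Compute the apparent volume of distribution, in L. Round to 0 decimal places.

152 L

Vd = Dose / C₀ = 1230 / 8.07 = 152.4 L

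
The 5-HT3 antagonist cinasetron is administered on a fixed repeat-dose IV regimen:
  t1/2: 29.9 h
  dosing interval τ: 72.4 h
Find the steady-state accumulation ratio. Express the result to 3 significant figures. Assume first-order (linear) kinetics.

1.23

k = ln2 / t½ = 0.693147 / 29.9 = 0.02318 h⁻¹
e^(−kτ) = e^(−0.02318 × 72.4) = 0.1867
Accumulation ratio R = 1 / (1 − e^(−kτ)) = 1 / (1 − 0.1867) = 1.230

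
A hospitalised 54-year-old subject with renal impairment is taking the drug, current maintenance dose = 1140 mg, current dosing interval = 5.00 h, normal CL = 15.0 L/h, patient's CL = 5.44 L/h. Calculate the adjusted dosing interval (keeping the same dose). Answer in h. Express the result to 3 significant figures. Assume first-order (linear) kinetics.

13.8 h

To keep the same average steady-state level, dosing rate must scale with clearance.
CL ratio = 5.44 / 15.0 = 0.3627
New interval (same dose) = 5.00 / 0.3627 = 13.79 h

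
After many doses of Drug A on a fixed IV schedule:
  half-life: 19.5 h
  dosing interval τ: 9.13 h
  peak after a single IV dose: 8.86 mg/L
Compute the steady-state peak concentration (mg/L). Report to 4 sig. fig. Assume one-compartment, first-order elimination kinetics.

k = ln2 / t½ = 0.693147 / 19.5 = 0.03555 h⁻¹
e^(−kτ) = e^(−0.03555 × 9.13) = 0.7228
Accumulation ratio R = 1 / (1 − e^(−kτ)) = 1 / (1 − 0.7228) = 3.608
Steady-state peak = C₀ × R = 8.86 × 3.608 = 31.97 mg/L

31.97 mg/L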